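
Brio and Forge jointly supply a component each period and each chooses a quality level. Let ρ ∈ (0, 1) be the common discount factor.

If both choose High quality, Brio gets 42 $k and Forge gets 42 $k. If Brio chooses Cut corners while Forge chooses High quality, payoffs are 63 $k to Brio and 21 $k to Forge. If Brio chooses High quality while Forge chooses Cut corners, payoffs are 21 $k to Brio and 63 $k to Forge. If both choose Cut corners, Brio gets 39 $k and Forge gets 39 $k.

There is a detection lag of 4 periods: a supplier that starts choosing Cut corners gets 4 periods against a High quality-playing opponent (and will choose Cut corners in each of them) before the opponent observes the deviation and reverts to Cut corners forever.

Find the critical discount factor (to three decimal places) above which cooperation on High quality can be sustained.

The best deviation is to choose Cut corners for all 4 undetected periods, earning 63 each, then 39 forever once detected.
Deviation value: 63(1−ρ^4)/(1−ρ) + 39ρ^4/(1−ρ); cooperation value: 42/(1−ρ).
IC: 42 ≥ 63(1−ρ^4) + 39ρ^4 = 63 − 24ρ^4.
So ρ^4 ≥ 21/24 = 7/8, giving ρ ≥ (7/8)^(1/4) ≈ 0.967.

0.967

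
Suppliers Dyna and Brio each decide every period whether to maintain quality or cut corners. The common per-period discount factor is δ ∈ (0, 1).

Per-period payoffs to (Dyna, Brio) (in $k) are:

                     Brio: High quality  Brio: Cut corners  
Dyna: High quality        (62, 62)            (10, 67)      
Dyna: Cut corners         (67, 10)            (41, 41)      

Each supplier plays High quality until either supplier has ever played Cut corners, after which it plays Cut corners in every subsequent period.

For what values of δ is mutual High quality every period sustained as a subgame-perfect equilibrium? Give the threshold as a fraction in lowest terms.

5/26

Cooperation forever yields 62 each period: 62/(1−δ).
Deviating yields 67 once, then 41 forever: 67 + 41δ/(1−δ).
No profitable deviation requires 62/(1−δ) ≥ 67 + 41δ/(1−δ).
Multiplying by (1−δ): 62 ≥ 67(1−δ) + 41δ = 67 − 26δ.
So 26δ ≥ 5, i.e. δ ≥ 5/26.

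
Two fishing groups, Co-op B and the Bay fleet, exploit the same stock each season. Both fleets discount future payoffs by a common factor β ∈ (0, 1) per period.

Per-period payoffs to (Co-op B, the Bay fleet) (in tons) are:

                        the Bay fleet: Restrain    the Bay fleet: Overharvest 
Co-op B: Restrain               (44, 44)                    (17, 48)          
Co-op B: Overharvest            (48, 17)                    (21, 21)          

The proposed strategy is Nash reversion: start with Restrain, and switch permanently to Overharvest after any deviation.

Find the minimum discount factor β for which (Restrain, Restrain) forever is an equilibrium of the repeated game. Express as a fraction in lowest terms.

4/27

Under grim trigger the critical discount factor is (T−C)/(T−P) with T = 48, C = 44, P = 21.
β* = (48−44)/(48−21) = 4/27.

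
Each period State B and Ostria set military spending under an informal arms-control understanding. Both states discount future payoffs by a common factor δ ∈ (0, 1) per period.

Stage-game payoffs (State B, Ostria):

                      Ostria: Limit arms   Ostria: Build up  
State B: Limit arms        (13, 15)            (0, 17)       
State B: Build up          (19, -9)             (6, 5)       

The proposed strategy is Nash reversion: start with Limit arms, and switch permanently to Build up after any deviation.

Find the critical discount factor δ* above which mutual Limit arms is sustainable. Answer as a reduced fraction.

For State B: deviation gain 19−13 = 6, per-period punishment loss 13−6 = 7. IC gives δ ≥ 6/13.
For Ostria: gain 2, loss 10 per period, so δ ≥ 2/12 = 1/6.
The tighter constraint is State B's, so cooperation needs δ ≥ 6/13.

6/13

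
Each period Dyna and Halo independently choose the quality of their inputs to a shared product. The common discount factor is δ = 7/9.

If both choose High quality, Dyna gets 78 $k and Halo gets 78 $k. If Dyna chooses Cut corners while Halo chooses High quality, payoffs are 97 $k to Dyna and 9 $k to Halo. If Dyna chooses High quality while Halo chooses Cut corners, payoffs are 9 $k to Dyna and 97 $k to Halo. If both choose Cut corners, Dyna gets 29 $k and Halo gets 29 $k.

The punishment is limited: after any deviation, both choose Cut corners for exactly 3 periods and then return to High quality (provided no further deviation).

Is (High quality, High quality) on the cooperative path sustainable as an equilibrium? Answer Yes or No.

Yes

Comparing payoff streams over the 4 periods until play realigns: cooperate → 78(1+δ+…+δ^3); deviate → 97 + 29(δ+…+δ^3).
Cooperation is sustained iff (78−29)(δ+…+δ^3) ≥ 97−78.
δ+…+δ^3 = 7/9·(1−(7/9)^3)/(1−7/9) = 1.8532, and (97−78)/(78−29) = 0.3878.
1.8532 ≥ 0.3878, so cooperation is sustainable.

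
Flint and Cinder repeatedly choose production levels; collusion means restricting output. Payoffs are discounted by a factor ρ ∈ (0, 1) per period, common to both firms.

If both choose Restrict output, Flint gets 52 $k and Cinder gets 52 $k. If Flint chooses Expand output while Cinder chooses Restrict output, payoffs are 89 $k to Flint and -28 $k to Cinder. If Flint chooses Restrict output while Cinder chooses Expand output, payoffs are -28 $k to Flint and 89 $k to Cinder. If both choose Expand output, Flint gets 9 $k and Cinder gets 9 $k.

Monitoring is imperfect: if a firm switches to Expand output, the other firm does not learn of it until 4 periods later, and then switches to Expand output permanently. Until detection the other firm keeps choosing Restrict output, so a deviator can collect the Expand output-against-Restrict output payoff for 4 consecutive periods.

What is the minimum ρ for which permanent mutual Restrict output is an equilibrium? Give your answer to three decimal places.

0.825

The best deviation is to choose Expand output for all 4 undetected periods, earning 89 each, then 9 forever once detected.
Deviation value: 89(1−ρ^4)/(1−ρ) + 9ρ^4/(1−ρ); cooperation value: 52/(1−ρ).
IC: 52 ≥ 89(1−ρ^4) + 9ρ^4 = 89 − 80ρ^4.
So ρ^4 ≥ 37/80, giving ρ ≥ (37/80)^(1/4) ≈ 0.825.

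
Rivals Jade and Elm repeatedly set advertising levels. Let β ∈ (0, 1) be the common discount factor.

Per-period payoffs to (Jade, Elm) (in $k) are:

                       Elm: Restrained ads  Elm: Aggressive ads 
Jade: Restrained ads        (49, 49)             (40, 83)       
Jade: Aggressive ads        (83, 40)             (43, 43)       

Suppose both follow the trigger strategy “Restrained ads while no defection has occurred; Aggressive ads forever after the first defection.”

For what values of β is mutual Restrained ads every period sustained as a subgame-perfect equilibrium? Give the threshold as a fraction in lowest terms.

One-period gain from deviating is 83 − 49 = 34. The loss is 49 − 43 = 6 in every subsequent period, with present value 6·β/(1−β).
Deviation is unprofitable when 6·β/(1−β) ≥ 34, i.e. β/(1−β) ≥ 17/3.
Equivalently β ≥ 34/(34+6) = 17/20.

17/20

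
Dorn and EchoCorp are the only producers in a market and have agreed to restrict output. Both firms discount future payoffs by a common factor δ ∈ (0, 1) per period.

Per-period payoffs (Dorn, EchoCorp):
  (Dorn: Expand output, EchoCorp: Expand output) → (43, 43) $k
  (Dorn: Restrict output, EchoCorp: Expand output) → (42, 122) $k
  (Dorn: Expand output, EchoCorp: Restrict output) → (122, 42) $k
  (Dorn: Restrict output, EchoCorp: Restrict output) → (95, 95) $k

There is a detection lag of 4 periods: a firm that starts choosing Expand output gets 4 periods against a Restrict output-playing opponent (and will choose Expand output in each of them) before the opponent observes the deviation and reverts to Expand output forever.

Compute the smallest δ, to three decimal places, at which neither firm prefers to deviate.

A deviator earns 122 for 4 periods, then 43 forever; cooperating earns 95 forever. Multiplying the IC by (1−δ):
95 ≥ 122(1−δ^4) + 43δ^4, so 79·δ^4 ≥ 27 and δ^4 ≥ 27/79.
δ ≥ (27/79)^(1/4) ≈ 0.765.

0.765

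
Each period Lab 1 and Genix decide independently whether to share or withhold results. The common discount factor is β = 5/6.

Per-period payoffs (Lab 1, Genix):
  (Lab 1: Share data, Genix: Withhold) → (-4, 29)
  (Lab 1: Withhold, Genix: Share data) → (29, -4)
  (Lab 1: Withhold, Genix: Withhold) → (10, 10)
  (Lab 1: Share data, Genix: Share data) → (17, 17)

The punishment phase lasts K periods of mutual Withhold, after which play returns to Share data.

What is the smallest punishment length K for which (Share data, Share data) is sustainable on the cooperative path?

3

No profitable deviation requires (17−10)(β+…+β^K) ≥ 29−17, i.e. β+…+β^K ≥ 12/7 ≈ 1.7143.
With β = 5/6, the partial sums are K=1: 0.8333, K=2: 1.5278, K=3: 2.1065.
K = 3 is the first length at which the sum reaches 1.7143.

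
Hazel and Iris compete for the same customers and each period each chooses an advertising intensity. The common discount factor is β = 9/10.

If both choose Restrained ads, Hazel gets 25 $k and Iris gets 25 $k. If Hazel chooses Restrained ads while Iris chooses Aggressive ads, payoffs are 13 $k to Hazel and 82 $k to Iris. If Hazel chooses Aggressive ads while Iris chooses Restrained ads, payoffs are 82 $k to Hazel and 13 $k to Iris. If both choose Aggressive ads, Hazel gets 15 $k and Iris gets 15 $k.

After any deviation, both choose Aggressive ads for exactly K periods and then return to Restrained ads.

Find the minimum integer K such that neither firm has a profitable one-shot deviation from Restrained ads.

10

Need Σ_{k=1}^{K} β^k ≥ (82−25)/(25−15) = 5.7000 at β = 9/10.
At K = 9 the sum is 5.5132 < 5.7000; at K = 10 it is 5.8619 ≥ 5.7000.
So the minimum punishment length is K = 10.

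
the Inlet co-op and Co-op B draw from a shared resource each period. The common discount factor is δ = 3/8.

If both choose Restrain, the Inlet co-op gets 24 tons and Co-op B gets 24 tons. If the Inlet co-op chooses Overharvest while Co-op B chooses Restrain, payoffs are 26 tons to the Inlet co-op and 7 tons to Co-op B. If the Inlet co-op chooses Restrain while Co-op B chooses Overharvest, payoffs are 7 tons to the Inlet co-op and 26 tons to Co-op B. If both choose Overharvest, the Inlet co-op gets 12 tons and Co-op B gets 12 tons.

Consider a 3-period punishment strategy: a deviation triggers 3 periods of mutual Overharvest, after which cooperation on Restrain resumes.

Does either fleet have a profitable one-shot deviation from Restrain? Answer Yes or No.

IC: δ+…+δ^3 ≥ (26−24)/(24−12) = 1/6.
At δ = 3/8: partial sum = 0.5684 ≥ 0.1667. Cooperation sustainable.

No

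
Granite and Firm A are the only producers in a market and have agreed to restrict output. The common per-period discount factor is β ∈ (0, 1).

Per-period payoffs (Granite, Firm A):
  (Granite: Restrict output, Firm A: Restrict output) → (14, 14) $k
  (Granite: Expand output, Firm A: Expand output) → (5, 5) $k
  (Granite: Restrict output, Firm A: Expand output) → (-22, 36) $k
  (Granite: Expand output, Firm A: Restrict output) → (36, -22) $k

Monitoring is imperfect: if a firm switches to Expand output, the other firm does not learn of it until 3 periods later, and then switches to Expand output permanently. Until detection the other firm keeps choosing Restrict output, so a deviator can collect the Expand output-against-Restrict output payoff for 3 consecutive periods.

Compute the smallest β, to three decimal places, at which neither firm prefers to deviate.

0.892

The best deviation is to choose Expand output for all 3 undetected periods, earning 36 each, then 5 forever once detected.
Deviation value: 36(1−β^3)/(1−β) + 5β^3/(1−β); cooperation value: 14/(1−β).
IC: 14 ≥ 36(1−β^3) + 5β^3 = 36 − 31β^3.
So β^3 ≥ 22/31, giving β ≥ (22/31)^(1/3) ≈ 0.892.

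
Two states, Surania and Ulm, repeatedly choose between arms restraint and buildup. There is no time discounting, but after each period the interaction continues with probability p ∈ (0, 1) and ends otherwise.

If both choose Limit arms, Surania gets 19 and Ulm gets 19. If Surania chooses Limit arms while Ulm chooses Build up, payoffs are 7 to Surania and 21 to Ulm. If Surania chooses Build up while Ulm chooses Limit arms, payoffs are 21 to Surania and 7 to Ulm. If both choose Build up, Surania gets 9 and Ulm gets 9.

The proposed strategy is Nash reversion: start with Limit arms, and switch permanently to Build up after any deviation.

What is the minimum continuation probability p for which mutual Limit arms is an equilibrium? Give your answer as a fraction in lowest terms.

With no time discounting, the continuation probability p plays the role of the discount factor.
Grim-trigger IC: 19/(1−p) ≥ 21 + 9p/(1−p) ⇒ p ≥ (21−19)/(21−9) = 1/6.

1/6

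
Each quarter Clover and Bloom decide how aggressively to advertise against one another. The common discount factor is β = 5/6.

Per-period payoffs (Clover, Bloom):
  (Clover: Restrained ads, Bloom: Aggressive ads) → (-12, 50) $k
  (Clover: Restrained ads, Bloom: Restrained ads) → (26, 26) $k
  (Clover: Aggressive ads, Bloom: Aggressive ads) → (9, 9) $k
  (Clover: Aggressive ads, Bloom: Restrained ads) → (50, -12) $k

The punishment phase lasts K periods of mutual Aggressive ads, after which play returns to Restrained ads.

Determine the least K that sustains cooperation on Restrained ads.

2

Need Σ_{k=1}^{K} β^k ≥ (50−26)/(26−9) = 1.4118 at β = 5/6.
At K = 1 the sum is 0.8333 < 1.4118; at K = 2 it is 1.5278 ≥ 1.4118.
So the minimum punishment length is K = 2.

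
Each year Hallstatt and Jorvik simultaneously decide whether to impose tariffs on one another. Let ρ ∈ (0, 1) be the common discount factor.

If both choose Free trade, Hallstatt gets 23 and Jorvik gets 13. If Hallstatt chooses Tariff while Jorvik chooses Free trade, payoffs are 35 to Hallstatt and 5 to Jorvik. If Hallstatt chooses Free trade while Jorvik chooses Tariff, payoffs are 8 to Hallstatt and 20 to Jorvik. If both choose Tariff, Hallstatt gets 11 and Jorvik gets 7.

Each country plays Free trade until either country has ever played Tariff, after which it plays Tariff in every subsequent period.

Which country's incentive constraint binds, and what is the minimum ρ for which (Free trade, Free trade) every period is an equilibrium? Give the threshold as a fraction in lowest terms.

Hallstatt's threshold: (35−23)/(35−11) = 1/2.
Jorvik's threshold: (20−13)/(20−7) = 7/13.
1/2 < 7/13, so Jorvik binds and ρ* = 7/13.

Jorvik; ρ ≥ 7/13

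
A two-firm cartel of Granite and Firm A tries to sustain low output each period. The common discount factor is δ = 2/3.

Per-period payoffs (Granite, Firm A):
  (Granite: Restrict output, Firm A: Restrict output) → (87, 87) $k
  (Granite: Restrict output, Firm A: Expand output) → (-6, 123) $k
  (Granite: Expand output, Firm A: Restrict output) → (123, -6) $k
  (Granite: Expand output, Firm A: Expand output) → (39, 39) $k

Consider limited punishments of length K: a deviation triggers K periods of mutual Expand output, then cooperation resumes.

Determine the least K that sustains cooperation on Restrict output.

No profitable deviation requires (87−39)(δ+…+δ^K) ≥ 123−87, i.e. δ+…+δ^K ≥ 3/4 ≈ 0.7500.
With δ = 2/3, the partial sums are K=1: 0.6667, K=2: 1.1111.
K = 2 is the first length at which the sum reaches 0.7500.

2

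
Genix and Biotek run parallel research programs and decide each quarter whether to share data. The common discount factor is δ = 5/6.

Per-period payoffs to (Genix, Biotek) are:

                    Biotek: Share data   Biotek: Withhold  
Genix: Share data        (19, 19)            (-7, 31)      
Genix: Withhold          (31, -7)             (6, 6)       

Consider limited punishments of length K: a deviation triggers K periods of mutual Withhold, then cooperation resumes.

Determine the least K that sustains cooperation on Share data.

2

Need Σ_{k=1}^{K} δ^k ≥ (31−19)/(19−6) = 0.9231 at δ = 5/6.
At K = 1 the sum is 0.8333 < 0.9231; at K = 2 it is 1.5278 ≥ 0.9231.
So the minimum punishment length is K = 2.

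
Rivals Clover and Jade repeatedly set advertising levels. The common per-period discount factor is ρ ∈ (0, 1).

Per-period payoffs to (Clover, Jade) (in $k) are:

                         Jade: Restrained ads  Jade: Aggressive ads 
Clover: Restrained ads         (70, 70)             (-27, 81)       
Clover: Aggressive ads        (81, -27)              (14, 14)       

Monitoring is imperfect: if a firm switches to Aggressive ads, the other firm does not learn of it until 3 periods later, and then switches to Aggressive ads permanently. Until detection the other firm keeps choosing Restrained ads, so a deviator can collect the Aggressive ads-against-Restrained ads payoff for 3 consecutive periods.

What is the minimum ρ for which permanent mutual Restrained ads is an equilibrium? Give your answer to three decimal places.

A deviator earns 81 for 3 periods, then 14 forever; cooperating earns 70 forever. Multiplying the IC by (1−ρ):
70 ≥ 81(1−ρ^3) + 14ρ^3, so 67·ρ^3 ≥ 11 and ρ^3 ≥ 11/67.
ρ ≥ (11/67)^(1/3) ≈ 0.548.

0.548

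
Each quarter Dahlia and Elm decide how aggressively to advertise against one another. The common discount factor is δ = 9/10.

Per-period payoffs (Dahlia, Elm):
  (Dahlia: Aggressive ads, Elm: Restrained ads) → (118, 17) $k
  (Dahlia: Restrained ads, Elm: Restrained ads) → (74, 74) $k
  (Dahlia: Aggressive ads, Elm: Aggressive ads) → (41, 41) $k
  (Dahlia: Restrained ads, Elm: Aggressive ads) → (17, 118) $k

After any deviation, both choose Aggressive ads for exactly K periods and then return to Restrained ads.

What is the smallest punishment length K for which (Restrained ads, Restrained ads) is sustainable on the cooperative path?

2

IC: δ(1−δ^K)/(1−δ) ≥ (118−74)/(74−41) = 4/3.
With δ = 9/10: need 1 − δ^K ≥ 4/3·(1−9/10)/(9/10), i.e. δ^K ≤ 0.8519.
Since (9/10)^1 = 0.9000 and (9/10)^2 = 0.8100, the smallest such K is 2.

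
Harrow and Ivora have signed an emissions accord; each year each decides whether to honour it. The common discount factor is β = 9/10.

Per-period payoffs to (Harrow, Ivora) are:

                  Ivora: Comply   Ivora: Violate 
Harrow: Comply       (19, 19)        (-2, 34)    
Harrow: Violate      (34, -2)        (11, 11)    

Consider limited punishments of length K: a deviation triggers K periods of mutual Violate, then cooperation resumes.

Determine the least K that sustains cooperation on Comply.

IC: β(1−β^K)/(1−β) ≥ (34−19)/(19−11) = 15/8.
With β = 9/10: need 1 − β^K ≥ 15/8·(1−9/10)/(9/10), i.e. β^K ≤ 0.7917.
Since (9/10)^2 = 0.8100 and (9/10)^3 = 0.7290, the smallest such K is 3.

3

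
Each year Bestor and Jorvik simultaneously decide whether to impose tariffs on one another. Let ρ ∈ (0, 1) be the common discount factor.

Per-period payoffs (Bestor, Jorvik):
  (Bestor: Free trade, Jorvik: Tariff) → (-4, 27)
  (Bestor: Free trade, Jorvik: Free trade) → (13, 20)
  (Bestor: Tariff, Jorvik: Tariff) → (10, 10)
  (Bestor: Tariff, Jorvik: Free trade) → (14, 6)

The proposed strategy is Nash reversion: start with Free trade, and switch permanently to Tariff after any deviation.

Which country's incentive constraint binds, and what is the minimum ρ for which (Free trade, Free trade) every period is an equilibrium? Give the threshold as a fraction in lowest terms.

Bestor: cooperation gives 13 each period; deviation gives 14 once then 10 forever.
  13/(1−ρ) ≥ 14 + 10ρ/(1−ρ) ⇒ ρ ≥ 1/4.
Jorvik: cooperation gives 20 each period; deviation gives 27 once then 10 forever.
  ρ ≥ 7/17.
Both must hold, so the binding constraint is Jorvik's: ρ ≥ 7/17.

Jorvik; ρ ≥ 7/17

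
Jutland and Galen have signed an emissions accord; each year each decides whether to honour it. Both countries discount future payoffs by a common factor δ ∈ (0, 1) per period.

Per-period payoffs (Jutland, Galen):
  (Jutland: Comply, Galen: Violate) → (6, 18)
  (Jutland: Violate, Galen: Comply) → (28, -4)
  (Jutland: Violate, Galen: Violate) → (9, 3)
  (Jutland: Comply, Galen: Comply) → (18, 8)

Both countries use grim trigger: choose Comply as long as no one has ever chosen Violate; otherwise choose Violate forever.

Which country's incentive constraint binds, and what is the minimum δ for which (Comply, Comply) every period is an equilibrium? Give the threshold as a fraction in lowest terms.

Galen; δ ≥ 2/3

Jutland: cooperation gives 18 each period; deviation gives 28 once then 9 forever.
  18/(1−δ) ≥ 28 + 9δ/(1−δ) ⇒ δ ≥ 10/19.
Galen: cooperation gives 8 each period; deviation gives 18 once then 3 forever.
  δ ≥ 10/15 = 2/3.
Both must hold, so the binding constraint is Galen's: δ ≥ 2/3.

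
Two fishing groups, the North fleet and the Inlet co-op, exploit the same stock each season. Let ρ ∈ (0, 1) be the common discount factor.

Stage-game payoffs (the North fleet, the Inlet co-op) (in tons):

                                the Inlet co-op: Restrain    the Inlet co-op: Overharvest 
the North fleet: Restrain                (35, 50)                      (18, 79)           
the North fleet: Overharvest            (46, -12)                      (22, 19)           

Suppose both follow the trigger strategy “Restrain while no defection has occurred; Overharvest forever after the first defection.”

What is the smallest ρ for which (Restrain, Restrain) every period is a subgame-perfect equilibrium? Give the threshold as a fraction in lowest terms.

29/60

For the North fleet: deviation gain 46−35 = 11, per-period punishment loss 35−22 = 13. IC gives ρ ≥ 11/24.
For the Inlet co-op: gain 29, loss 31 per period, so ρ ≥ 29/60.
The tighter constraint is the Inlet co-op's, so cooperation needs ρ ≥ 29/60.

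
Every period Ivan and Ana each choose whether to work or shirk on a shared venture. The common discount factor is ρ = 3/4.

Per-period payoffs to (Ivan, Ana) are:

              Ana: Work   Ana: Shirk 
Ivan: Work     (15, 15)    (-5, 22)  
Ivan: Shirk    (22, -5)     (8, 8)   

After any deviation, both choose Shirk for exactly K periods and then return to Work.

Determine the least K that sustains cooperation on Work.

IC: ρ(1−ρ^K)/(1−ρ) ≥ (22−15)/(15−8) = 1.
With ρ = 3/4: need 1 − ρ^K ≥ 1·(1−3/4)/(3/4), i.e. ρ^K ≤ 0.6667.
Since (3/4)^1 = 0.7500 and (3/4)^2 = 0.5625, the smallest such K is 2.

2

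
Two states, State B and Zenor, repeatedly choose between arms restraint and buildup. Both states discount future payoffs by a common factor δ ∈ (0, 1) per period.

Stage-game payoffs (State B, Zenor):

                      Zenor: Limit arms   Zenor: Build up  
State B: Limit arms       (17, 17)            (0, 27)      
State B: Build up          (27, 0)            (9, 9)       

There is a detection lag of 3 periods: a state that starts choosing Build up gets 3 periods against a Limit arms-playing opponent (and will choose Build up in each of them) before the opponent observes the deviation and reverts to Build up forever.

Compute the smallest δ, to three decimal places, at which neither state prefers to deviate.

A deviator earns 27 for 3 periods, then 9 forever; cooperating earns 17 forever. Multiplying the IC by (1−δ):
17 ≥ 27(1−δ^3) + 9δ^3, so 18·δ^3 ≥ 10 and δ^3 ≥ 5/9.
δ ≥ (5/9)^(1/3) ≈ 0.822.

0.822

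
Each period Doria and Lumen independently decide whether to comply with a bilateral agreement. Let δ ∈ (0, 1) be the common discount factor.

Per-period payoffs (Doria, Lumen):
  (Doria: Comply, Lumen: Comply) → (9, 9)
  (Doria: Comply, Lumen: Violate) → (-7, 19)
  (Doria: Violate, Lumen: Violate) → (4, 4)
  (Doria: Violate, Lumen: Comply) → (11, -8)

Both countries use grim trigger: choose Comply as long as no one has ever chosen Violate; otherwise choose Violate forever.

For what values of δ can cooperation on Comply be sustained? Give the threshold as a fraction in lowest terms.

2/3

Doria's threshold: (11−9)/(11−4) = 2/7.
Lumen's threshold: (19−9)/(19−4) = 2/3.
2/7 < 2/3, so Lumen binds and δ* = 2/3.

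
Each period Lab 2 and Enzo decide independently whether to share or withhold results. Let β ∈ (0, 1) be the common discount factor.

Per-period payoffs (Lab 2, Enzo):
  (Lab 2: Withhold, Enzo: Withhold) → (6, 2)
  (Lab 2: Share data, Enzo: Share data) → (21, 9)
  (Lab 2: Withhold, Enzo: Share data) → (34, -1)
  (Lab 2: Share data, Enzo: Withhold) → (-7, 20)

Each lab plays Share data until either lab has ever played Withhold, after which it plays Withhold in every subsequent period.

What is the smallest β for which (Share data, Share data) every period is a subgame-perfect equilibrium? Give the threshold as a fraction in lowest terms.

Lab 2: cooperation gives 21 each period; deviation gives 34 once then 6 forever.
  21/(1−β) ≥ 34 + 6β/(1−β) ⇒ β ≥ 13/28.
Enzo: cooperation gives 9 each period; deviation gives 20 once then 2 forever.
  β ≥ 11/18.
Both must hold, so the binding constraint is Enzo's: β ≥ 11/18.

11/18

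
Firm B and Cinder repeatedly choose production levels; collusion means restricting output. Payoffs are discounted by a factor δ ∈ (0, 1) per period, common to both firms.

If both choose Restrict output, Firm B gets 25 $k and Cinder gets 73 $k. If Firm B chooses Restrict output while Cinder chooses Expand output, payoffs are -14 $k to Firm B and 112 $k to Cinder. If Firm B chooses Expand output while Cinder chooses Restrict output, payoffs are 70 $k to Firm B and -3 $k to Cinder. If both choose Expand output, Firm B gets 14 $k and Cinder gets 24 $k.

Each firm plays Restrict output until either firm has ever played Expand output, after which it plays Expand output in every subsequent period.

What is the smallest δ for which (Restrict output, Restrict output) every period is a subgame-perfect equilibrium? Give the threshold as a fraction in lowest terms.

Firm B's threshold: (70−25)/(70−14) = 45/56.
Cinder's threshold: (112−73)/(112−24) = 39/88.
45/56 > 39/88, so Firm B binds and δ* = 45/56.

45/56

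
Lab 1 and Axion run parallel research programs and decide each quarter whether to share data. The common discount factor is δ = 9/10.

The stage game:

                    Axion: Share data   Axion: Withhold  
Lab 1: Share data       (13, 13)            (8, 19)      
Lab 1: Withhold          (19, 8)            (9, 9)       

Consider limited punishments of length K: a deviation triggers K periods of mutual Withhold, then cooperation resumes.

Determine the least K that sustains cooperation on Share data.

Need Σ_{k=1}^{K} δ^k ≥ (19−13)/(13−9) = 1.5000 at δ = 9/10.
At K = 1 the sum is 0.9000 < 1.5000; at K = 2 it is 1.7100 ≥ 1.5000.
So the minimum punishment length is K = 2.

2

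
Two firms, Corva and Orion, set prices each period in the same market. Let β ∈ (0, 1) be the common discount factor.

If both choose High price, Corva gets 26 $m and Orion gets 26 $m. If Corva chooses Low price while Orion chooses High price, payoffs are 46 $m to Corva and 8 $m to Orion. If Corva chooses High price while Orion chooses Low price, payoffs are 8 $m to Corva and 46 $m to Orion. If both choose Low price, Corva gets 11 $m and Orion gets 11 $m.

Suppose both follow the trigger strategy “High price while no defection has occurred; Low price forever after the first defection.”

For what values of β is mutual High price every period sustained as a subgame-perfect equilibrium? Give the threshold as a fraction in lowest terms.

4/7

Cooperation forever yields 26 each period: 26/(1−β).
Deviating yields 46 once, then 11 forever: 46 + 11β/(1−β).
No profitable deviation requires 26/(1−β) ≥ 46 + 11β/(1−β).
Multiplying by (1−β): 26 ≥ 46(1−β) + 11β = 46 − 35β.
So 35β ≥ 20, i.e. β ≥ 20/35 = 4/7.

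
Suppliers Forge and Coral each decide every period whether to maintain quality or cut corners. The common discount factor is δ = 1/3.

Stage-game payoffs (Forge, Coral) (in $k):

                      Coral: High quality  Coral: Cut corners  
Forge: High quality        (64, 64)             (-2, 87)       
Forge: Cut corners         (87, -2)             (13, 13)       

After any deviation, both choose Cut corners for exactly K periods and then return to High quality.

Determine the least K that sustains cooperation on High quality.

IC: δ(1−δ^K)/(1−δ) ≥ (87−64)/(64−13) = 23/51.
With δ = 1/3: need 1 − δ^K ≥ 23/51·(1−1/3)/(1/3), i.e. δ^K ≤ 0.0980.
Since (1/3)^2 = 0.1111 and (1/3)^3 = 0.0370, the smallest such K is 3.

3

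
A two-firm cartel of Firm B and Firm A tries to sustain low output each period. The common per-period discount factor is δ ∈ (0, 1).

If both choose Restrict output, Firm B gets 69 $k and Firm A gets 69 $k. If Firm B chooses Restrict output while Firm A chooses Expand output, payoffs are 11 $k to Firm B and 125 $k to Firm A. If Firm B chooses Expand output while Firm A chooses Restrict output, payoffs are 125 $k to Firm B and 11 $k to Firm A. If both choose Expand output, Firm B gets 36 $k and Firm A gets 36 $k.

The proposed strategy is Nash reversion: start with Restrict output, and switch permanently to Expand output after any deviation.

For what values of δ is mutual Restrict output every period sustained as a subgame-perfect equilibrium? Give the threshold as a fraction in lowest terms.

69/(1−δ) ≥ 125 + 36δ/(1−δ)
69 ≥ 125 − 89δ
δ ≥ 56/89.

56/89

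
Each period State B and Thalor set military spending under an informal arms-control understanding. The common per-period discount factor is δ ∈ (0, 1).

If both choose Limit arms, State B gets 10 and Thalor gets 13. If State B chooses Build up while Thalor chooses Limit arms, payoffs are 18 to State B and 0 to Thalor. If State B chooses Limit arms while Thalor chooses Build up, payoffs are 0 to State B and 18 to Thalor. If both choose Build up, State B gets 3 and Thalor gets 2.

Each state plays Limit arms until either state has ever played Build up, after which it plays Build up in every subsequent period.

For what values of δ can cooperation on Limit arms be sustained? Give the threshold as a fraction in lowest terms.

8/15

For State B: deviation gain 18−10 = 8, per-period punishment loss 10−3 = 7. IC gives δ ≥ 8/15.
For Thalor: gain 5, loss 11 per period, so δ ≥ 5/16.
The tighter constraint is State B's, so cooperation needs δ ≥ 8/15.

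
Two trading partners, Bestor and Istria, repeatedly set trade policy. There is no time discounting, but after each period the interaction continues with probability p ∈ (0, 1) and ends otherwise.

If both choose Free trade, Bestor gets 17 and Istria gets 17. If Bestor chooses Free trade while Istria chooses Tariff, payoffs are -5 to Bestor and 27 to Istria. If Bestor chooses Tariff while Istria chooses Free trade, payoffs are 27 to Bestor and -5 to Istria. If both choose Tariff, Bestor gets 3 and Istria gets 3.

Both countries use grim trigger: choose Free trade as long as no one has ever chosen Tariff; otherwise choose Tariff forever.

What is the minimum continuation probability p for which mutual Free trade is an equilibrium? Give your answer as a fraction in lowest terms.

5/12

Expected cooperation value is 17 + p·17 + p²·17 + … = 17/(1−p); deviation gives 27 + p·3/(1−p).
17 ≥ 27(1−p) + 3p ⇒ 24p ≥ 10 ⇒ p ≥ 10/24 = 5/12.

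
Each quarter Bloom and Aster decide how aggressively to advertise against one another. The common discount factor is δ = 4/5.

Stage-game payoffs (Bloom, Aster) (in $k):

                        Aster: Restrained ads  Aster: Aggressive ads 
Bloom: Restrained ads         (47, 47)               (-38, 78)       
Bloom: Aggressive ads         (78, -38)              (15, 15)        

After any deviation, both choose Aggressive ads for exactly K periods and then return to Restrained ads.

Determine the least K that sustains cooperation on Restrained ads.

No profitable deviation requires (47−15)(δ+…+δ^K) ≥ 78−47, i.e. δ+…+δ^K ≥ 31/32 ≈ 0.9688.
With δ = 4/5, the partial sums are K=1: 0.8000, K=2: 1.4400.
K = 2 is the first length at which the sum reaches 0.9688.

2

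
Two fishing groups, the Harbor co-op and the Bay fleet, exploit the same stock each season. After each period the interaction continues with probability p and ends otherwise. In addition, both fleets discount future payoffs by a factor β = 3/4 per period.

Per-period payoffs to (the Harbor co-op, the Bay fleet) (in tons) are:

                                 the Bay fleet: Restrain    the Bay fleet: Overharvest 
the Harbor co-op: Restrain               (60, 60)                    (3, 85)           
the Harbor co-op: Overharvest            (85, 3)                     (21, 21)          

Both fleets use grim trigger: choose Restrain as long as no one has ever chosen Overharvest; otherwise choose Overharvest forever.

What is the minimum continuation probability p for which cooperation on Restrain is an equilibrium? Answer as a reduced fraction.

25/48

With continuation probability p and discount β, the effective per-period discount factor is βp.
Grim-trigger IC: βp ≥ (85−60)/(85−21) = 25/64.
So p ≥ (25/64)/(3/4) = 25/48.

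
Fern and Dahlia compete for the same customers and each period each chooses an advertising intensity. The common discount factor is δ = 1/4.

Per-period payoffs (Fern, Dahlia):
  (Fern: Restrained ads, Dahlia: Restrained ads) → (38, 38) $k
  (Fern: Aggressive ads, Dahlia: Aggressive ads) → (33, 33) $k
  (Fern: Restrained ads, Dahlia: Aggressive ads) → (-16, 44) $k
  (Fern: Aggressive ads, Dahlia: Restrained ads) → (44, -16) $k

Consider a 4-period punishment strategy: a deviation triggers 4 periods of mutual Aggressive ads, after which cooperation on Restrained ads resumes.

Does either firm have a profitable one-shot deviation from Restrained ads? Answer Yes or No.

A one-shot deviation gives 44 now, then 33 for 4 periods, then back to 38.
Gain from deviating: (44−38) today; loss: (38−33) in each of the next 4 periods.
No-deviation condition: (38−33)(δ+…+δ^4) ≥ 44−38, i.e. δ+…+δ^4 ≥ 6/5.
At δ = 1/4: δ+…+δ^4 = 0.3320 < 1.2000.
So cooperation is not sustainable.

Yes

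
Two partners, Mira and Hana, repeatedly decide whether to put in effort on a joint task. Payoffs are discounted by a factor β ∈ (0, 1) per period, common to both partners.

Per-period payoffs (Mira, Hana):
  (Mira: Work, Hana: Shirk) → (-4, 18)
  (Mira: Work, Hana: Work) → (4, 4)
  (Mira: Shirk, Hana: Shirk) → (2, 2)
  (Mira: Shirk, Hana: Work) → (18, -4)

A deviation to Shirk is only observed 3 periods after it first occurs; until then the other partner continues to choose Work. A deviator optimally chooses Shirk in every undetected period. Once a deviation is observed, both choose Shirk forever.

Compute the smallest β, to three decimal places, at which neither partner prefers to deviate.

0.956

A deviator earns 18 for 3 periods, then 2 forever; cooperating earns 4 forever. Multiplying the IC by (1−β):
4 ≥ 18(1−β^3) + 2β^3, so 16·β^3 ≥ 14 and β^3 ≥ 7/8.
β ≥ (7/8)^(1/3) ≈ 0.956.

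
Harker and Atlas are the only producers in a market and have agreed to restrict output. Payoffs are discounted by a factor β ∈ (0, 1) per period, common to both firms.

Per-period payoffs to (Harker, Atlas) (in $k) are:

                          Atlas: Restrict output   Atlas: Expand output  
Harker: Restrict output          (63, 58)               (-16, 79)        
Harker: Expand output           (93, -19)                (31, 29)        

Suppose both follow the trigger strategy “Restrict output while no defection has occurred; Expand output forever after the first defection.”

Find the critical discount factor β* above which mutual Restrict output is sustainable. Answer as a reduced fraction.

Harker's threshold: (93−63)/(93−31) = 15/31.
Atlas's threshold: (79−58)/(79−29) = 21/50.
15/31 > 21/50, so Harker binds and β* = 15/31.

15/31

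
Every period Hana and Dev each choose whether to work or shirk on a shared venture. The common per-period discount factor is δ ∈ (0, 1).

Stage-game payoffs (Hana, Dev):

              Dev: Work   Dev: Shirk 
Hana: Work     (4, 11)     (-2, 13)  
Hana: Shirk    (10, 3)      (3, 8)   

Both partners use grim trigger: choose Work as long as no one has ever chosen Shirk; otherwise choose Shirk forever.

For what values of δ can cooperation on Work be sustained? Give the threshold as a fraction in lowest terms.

For Hana: deviation gain 10−4 = 6, per-period punishment loss 4−3 = 1. IC gives δ ≥ 6/7.
For Dev: gain 2, loss 3 per period, so δ ≥ 2/5.
The tighter constraint is Hana's, so cooperation needs δ ≥ 6/7.

6/7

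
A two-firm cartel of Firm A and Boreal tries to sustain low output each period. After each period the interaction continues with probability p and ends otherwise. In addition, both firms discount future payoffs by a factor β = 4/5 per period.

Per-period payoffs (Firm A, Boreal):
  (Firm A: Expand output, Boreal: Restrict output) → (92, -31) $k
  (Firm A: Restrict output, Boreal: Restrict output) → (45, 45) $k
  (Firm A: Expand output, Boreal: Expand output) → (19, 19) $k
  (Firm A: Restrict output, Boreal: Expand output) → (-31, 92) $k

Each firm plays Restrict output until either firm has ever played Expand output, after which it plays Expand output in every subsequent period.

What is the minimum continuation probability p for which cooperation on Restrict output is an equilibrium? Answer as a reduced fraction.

With continuation probability p and discount β, the effective per-period discount factor is βp.
Grim-trigger IC: βp ≥ (92−45)/(92−19) = 47/73.
So p ≥ (47/73)/(4/5) = 235/292.

235/292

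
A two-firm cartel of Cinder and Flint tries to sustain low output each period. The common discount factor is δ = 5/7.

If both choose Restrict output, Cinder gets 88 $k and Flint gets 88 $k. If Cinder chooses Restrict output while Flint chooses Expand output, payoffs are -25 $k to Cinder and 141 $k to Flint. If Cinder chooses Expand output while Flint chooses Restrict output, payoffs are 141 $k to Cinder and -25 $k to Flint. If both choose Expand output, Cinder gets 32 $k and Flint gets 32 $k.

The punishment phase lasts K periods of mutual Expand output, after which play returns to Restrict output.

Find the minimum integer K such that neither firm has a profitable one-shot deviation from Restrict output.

No profitable deviation requires (88−32)(δ+…+δ^K) ≥ 141−88, i.e. δ+…+δ^K ≥ 53/56 ≈ 0.9464.
With δ = 5/7, the partial sums are K=1: 0.7143, K=2: 1.2245.
K = 2 is the first length at which the sum reaches 0.9464.

2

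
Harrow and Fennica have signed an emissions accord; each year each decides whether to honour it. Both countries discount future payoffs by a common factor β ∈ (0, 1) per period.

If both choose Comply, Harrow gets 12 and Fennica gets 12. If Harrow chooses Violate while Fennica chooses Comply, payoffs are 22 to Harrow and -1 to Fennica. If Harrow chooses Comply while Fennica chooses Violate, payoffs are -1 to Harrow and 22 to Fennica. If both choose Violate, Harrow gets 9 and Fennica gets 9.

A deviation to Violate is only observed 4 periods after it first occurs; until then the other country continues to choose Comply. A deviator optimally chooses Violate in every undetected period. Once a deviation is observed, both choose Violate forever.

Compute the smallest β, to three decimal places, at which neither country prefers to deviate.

0.937

A deviator earns 22 for 4 periods, then 9 forever; cooperating earns 12 forever. Multiplying the IC by (1−β):
12 ≥ 22(1−β^4) + 9β^4, so 13·β^4 ≥ 10 and β^4 ≥ 10/13.
β ≥ (10/13)^(1/4) ≈ 0.937.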